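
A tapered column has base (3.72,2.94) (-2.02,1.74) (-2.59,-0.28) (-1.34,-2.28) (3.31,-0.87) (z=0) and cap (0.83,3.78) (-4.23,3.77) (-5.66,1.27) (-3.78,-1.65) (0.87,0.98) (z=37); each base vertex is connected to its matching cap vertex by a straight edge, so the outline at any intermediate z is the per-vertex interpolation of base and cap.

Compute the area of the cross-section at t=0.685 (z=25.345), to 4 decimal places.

Cross-section at t=0.685: each vertex is (1-t)·p0[i] + t·p1[i].
  v1: (1-0.685)·(3.72,2.94) + 0.685·(0.83,3.78) = (1.7403,3.5154)
  v2: (1-0.685)·(-2.02,1.74) + 0.685·(-4.23,3.77) = (-3.5339,3.1305)
  v3: (1-0.685)·(-2.59,-0.28) + 0.685·(-5.66,1.27) = (-4.6930,0.7818)
  v4: (1-0.685)·(-1.34,-2.28) + 0.685·(-3.78,-1.65) = (-3.0114,-1.8484)
  v5: (1-0.685)·(3.31,-0.87) + 0.685·(0.87,0.98) = (1.6386,0.3973)
Shoelace sum Σ(x_i·y_{i+1} − x_{i+1}·y_i):
  i=1: 1.7403·3.1305 − -3.5339·3.5154 = +17.8711 (running +17.8711)
  i=2: -3.5339·0.7818 − -4.6930·3.1305 = +11.9289 (running +29.8001)
  i=3: -4.6930·-1.8484 − -3.0114·0.7818 = +11.0288 (running +40.8289)
  i=4: -3.0114·0.3973 − 1.6386·-1.8484 = +1.8326 (running +42.6615)
  i=5: 1.6386·3.5154 − 1.7403·0.3973 = +5.0690 (running +47.7305)
Area = |Σ|/2 = |47.7305|/2 = 23.8652

Area at t=0.685: 23.8652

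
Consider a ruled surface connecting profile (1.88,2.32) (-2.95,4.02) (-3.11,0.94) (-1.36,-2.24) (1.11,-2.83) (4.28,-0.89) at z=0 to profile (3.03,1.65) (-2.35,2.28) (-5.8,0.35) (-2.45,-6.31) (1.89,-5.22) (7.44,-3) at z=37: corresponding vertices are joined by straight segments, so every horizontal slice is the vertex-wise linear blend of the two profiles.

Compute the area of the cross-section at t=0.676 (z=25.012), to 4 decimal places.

Cross-section at t=0.676: each vertex is (1-t)·p0[i] + t·p1[i].
  v1: (1-0.676)·(1.88,2.32) + 0.676·(3.03,1.65) = (2.6574,1.8671)
  v2: (1-0.676)·(-2.95,4.02) + 0.676·(-2.35,2.28) = (-2.5444,2.8438)
  v3: (1-0.676)·(-3.11,0.94) + 0.676·(-5.8,0.35) = (-4.9284,0.5412)
  v4: (1-0.676)·(-1.36,-2.24) + 0.676·(-2.45,-6.31) = (-2.0968,-4.9913)
  v5: (1-0.676)·(1.11,-2.83) + 0.676·(1.89,-5.22) = (1.6373,-4.4456)
  v6: (1-0.676)·(4.28,-0.89) + 0.676·(7.44,-3) = (6.4162,-2.3164)
Shoelace sum Σ(x_i·y_{i+1} − x_{i+1}·y_i):
  i=1: 2.6574·2.8438 − -2.5444·1.8671 = +12.3076 (running +12.3076)
  i=2: -2.5444·0.5412 − -4.9284·2.8438 = +12.6384 (running +24.9460)
  i=3: -4.9284·-4.9913 − -2.0968·0.5412 = +25.7341 (running +50.6801)
  i=4: -2.0968·-4.4456 − 1.6373·-4.9913 = +17.4940 (running +68.1741)
  i=5: 1.6373·-2.3164 − 6.4162·-4.4456 = +24.7314 (running +92.9055)
  i=6: 6.4162·1.8671 − 2.6574·-2.3164 = +18.1350 (running +111.0405)
Area = |Σ|/2 = |111.0405|/2 = 55.5202

Area at t=0.676: 55.5202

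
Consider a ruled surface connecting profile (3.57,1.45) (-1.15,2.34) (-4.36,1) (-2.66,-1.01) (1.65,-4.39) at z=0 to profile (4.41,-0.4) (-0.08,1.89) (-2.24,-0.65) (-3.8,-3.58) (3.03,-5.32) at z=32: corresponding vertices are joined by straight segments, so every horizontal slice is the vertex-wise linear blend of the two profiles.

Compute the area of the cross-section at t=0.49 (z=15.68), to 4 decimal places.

Area at t=0.49: 32.6424

Cross-section at t=0.49: each vertex is (1-t)·p0[i] + t·p1[i].
  v1: (1-0.49)·(3.57,1.45) + 0.49·(4.41,-0.4) = (3.9816,0.5435)
  v2: (1-0.49)·(-1.15,2.34) + 0.49·(-0.08,1.89) = (-0.6257,2.1195)
  v3: (1-0.49)·(-4.36,1) + 0.49·(-2.24,-0.65) = (-3.3212,0.1915)
  v4: (1-0.49)·(-2.66,-1.01) + 0.49·(-3.8,-3.58) = (-3.2186,-2.2693)
  v5: (1-0.49)·(1.65,-4.39) + 0.49·(3.03,-5.32) = (2.3262,-4.8457)
Shoelace sum Σ(x_i·y_{i+1} − x_{i+1}·y_i):
  i=1: 3.9816·2.1195 − -0.6257·0.5435 = +8.7791 (running +8.7791)
  i=2: -0.6257·0.1915 − -3.3212·2.1195 = +6.9195 (running +15.6985)
  i=3: -3.3212·-2.2693 − -3.2186·0.1915 = +8.1532 (running +23.8517)
  i=4: -3.2186·-4.8457 − 2.3262·-2.2693 = +20.8752 (running +44.7269)
  i=5: 2.3262·0.5435 − 3.9816·-4.8457 = +20.5579 (running +65.2848)
Area = |Σ|/2 = |65.2848|/2 = 32.6424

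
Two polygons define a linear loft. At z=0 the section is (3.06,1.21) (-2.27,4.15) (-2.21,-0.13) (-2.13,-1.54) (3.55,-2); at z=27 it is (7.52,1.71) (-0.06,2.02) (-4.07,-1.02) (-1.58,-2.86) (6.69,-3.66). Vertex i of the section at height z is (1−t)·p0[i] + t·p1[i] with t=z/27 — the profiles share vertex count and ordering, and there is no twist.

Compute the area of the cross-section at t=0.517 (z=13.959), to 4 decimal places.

Cross-section at t=0.517: each vertex is (1-t)·p0[i] + t·p1[i].
  v1: (1-0.517)·(3.06,1.21) + 0.517·(7.52,1.71) = (5.3658,1.4685)
  v2: (1-0.517)·(-2.27,4.15) + 0.517·(-0.06,2.02) = (-1.1274,3.0488)
  v3: (1-0.517)·(-2.21,-0.13) + 0.517·(-4.07,-1.02) = (-3.1716,-0.5901)
  v4: (1-0.517)·(-2.13,-1.54) + 0.517·(-1.58,-2.86) = (-1.8457,-2.2224)
  v5: (1-0.517)·(3.55,-2) + 0.517·(6.69,-3.66) = (5.1734,-2.8582)
Shoelace sum Σ(x_i·y_{i+1} − x_{i+1}·y_i):
  i=1: 5.3658·3.0488 − -1.1274·1.4685 = +18.0149 (running +18.0149)
  i=2: -1.1274·-0.5901 − -3.1716·3.0488 = +10.3349 (running +28.3498)
  i=3: -3.1716·-2.2224 − -1.8457·-0.5901 = +5.9596 (running +34.3094)
  i=4: -1.8457·-2.8582 − 5.1734·-2.2224 = +16.7728 (running +51.0822)
  i=5: 5.1734·1.4685 − 5.3658·-2.8582 = +22.9338 (running +74.0160)
Area = |Σ|/2 = |74.0160|/2 = 37.0080

Area at t=0.517: 37.0080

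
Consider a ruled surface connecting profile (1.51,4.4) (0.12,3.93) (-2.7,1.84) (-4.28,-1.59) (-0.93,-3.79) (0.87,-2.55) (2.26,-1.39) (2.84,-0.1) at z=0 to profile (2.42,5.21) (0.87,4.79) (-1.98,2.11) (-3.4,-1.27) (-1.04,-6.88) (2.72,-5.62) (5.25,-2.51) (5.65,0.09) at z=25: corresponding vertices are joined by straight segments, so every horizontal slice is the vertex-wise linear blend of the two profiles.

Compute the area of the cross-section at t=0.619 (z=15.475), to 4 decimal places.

Cross-section at t=0.619: each vertex is (1-t)·p0[i] + t·p1[i].
  v1: (1-0.619)·(1.51,4.4) + 0.619·(2.42,5.21) = (2.0733,4.9014)
  v2: (1-0.619)·(0.12,3.93) + 0.619·(0.87,4.79) = (0.5842,4.4623)
  v3: (1-0.619)·(-2.7,1.84) + 0.619·(-1.98,2.11) = (-2.2543,2.0071)
  v4: (1-0.619)·(-4.28,-1.59) + 0.619·(-3.4,-1.27) = (-3.7353,-1.3919)
  v5: (1-0.619)·(-0.93,-3.79) + 0.619·(-1.04,-6.88) = (-0.9981,-5.7027)
  v6: (1-0.619)·(0.87,-2.55) + 0.619·(2.72,-5.62) = (2.0152,-4.4503)
  v7: (1-0.619)·(2.26,-1.39) + 0.619·(5.25,-2.51) = (4.1108,-2.0833)
  v8: (1-0.619)·(2.84,-0.1) + 0.619·(5.65,0.09) = (4.5794,0.0176)
Shoelace sum Σ(x_i·y_{i+1} − x_{i+1}·y_i):
  i=1: 2.0733·4.4623 − 0.5842·4.9014 = +6.3881 (running +6.3881)
  i=2: 0.5842·2.0071 − -2.2543·4.4623 = +11.2322 (running +17.6203)
  i=3: -2.2543·-1.3919 − -3.7353·2.0071 = +10.6350 (running +28.2553)
  i=4: -3.7353·-5.7027 − -0.9981·-1.3919 = +19.9120 (running +48.1673)
  i=5: -0.9981·-4.4503 − 2.0152·-5.7027 = +15.9336 (running +64.1009)
  i=6: 2.0152·-2.0833 − 4.1108·-4.4503 = +14.0963 (running +78.1973)
  i=7: 4.1108·0.0176 − 4.5794·-2.0833 = +9.6125 (running +87.8098)
  i=8: 4.5794·4.9014 − 2.0733·0.0176 = +22.4089 (running +110.2187)
Area = |Σ|/2 = |110.2187|/2 = 55.1093

Area at t=0.619: 55.1093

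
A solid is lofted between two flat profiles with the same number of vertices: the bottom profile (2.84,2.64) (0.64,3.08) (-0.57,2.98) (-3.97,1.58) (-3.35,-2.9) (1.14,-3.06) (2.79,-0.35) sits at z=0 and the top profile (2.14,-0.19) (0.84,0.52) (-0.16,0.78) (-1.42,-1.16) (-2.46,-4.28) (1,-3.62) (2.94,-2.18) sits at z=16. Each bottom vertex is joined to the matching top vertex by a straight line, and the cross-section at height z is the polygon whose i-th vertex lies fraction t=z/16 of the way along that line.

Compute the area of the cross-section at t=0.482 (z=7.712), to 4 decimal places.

Cross-section at t=0.482: each vertex is (1-t)·p0[i] + t·p1[i].
  v1: (1-0.482)·(2.84,2.64) + 0.482·(2.14,-0.19) = (2.5026,1.2759)
  v2: (1-0.482)·(0.64,3.08) + 0.482·(0.84,0.52) = (0.7364,1.8461)
  v3: (1-0.482)·(-0.57,2.98) + 0.482·(-0.16,0.78) = (-0.3724,1.9196)
  v4: (1-0.482)·(-3.97,1.58) + 0.482·(-1.42,-1.16) = (-2.7409,0.2593)
  v5: (1-0.482)·(-3.35,-2.9) + 0.482·(-2.46,-4.28) = (-2.9210,-3.5652)
  v6: (1-0.482)·(1.14,-3.06) + 0.482·(1,-3.62) = (1.0725,-3.3299)
  v7: (1-0.482)·(2.79,-0.35) + 0.482·(2.94,-2.18) = (2.8623,-1.2321)
Shoelace sum Σ(x_i·y_{i+1} − x_{i+1}·y_i):
  i=1: 2.5026·1.8461 − 0.7364·1.2759 = +3.6804 (running +3.6804)
  i=2: 0.7364·1.9196 − -0.3724·1.8461 = +2.1010 (running +5.7814)
  i=3: -0.3724·0.2593 − -2.7409·1.9196 = +5.1649 (running +10.9463)
  i=4: -2.7409·-3.5652 − -2.9210·0.2593 = +10.5292 (running +21.4755)
  i=5: -2.9210·-3.3299 − 1.0725·-3.5652 = +13.5505 (running +35.0260)
  i=6: 1.0725·-1.2321 − 2.8623·-3.3299 = +8.2098 (running +43.2358)
  i=7: 2.8623·1.2759 − 2.5026·-1.2321 = +6.7355 (running +49.9713)
Area = |Σ|/2 = |49.9713|/2 = 24.9856

Area at t=0.482: 24.9856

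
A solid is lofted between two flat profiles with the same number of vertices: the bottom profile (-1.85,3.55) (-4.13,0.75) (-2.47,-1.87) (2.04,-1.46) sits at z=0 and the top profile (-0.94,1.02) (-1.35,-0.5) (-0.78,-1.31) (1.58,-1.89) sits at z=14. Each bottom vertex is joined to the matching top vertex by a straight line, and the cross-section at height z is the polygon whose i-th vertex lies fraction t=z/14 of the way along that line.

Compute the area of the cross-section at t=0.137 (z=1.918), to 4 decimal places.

Area at t=0.137: 14.8440

Cross-section at t=0.137: each vertex is (1-t)·p0[i] + t·p1[i].
  v1: (1-0.137)·(-1.85,3.55) + 0.137·(-0.94,1.02) = (-1.7253,3.2034)
  v2: (1-0.137)·(-4.13,0.75) + 0.137·(-1.35,-0.5) = (-3.7491,0.5787)
  v3: (1-0.137)·(-2.47,-1.87) + 0.137·(-0.78,-1.31) = (-2.2385,-1.7933)
  v4: (1-0.137)·(2.04,-1.46) + 0.137·(1.58,-1.89) = (1.9770,-1.5189)
Shoelace sum Σ(x_i·y_{i+1} − x_{i+1}·y_i):
  i=1: -1.7253·0.5787 − -3.7491·3.2034 = +11.0114 (running +11.0114)
  i=2: -3.7491·-1.7933 − -2.2385·0.5787 = +8.0188 (running +19.0302)
  i=3: -2.2385·-1.5189 − 1.9770·-1.7933 = +6.9453 (running +25.9755)
  i=4: 1.9770·3.2034 − -1.7253·-1.5189 = +3.7124 (running +29.6879)
Area = |Σ|/2 = |29.6879|/2 = 14.8440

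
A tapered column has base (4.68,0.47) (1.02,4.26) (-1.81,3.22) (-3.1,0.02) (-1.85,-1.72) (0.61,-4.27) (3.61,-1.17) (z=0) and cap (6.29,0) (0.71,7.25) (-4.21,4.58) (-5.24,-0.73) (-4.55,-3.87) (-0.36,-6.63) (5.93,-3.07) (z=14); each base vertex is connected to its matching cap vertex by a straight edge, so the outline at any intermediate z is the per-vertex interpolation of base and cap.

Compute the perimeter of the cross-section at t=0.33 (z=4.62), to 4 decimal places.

Perimeter at t=0.33: 28.4193

Cross-section at t=0.33: each vertex is (1-t)·p0[i] + t·p1[i].
  v1: (1-0.33)·(4.68,0.47) + 0.33·(6.29,0) = (5.2113,0.3149)
  v2: (1-0.33)·(1.02,4.26) + 0.33·(0.71,7.25) = (0.9177,5.2467)
  v3: (1-0.33)·(-1.81,3.22) + 0.33·(-4.21,4.58) = (-2.6020,3.6688)
  v4: (1-0.33)·(-3.1,0.02) + 0.33·(-5.24,-0.73) = (-3.8062,-0.2275)
  v5: (1-0.33)·(-1.85,-1.72) + 0.33·(-4.55,-3.87) = (-2.7410,-2.4295)
  v6: (1-0.33)·(0.61,-4.27) + 0.33·(-0.36,-6.63) = (0.2899,-5.0488)
  v7: (1-0.33)·(3.61,-1.17) + 0.33·(5.93,-3.07) = (4.3756,-1.7970)
Perimeter = Σ |v_{i+1} − v_i|:
  edge 1→2: √(-4.2936² + 4.9318²) = 6.5389 (running 6.5389)
  edge 2→3: √(-3.5197² + -1.5779²) = 3.8572 (running 10.3961)
  edge 3→4: √(-1.2042² + -3.8963²) = 4.0781 (running 14.4743)
  edge 4→5: √(1.0652² + -2.2020²) = 2.4461 (running 16.9204)
  edge 5→6: √(3.0309² + -2.6193²) = 4.0059 (running 20.9263)
  edge 6→7: √(4.0857² + 3.2518²) = 5.2218 (running 26.1481)
  edge 7→1: √(0.8357² + 2.1119²) = 2.2712 (running 28.4193)
Perimeter = 28.4193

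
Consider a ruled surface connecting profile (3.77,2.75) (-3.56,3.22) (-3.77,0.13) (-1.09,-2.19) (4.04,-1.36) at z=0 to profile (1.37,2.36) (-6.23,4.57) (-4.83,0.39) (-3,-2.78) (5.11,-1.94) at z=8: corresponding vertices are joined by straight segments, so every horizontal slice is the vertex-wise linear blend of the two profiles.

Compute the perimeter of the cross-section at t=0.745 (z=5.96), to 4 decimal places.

Cross-section at t=0.745: each vertex is (1-t)·p0[i] + t·p1[i].
  v1: (1-0.745)·(3.77,2.75) + 0.745·(1.37,2.36) = (1.9820,2.4594)
  v2: (1-0.745)·(-3.56,3.22) + 0.745·(-6.23,4.57) = (-5.5492,4.2258)
  v3: (1-0.745)·(-3.77,0.13) + 0.745·(-4.83,0.39) = (-4.5597,0.3237)
  v4: (1-0.745)·(-1.09,-2.19) + 0.745·(-3,-2.78) = (-2.5130,-2.6296)
  v5: (1-0.745)·(4.04,-1.36) + 0.745·(5.11,-1.94) = (4.8372,-1.7921)
Perimeter = Σ |v_{i+1} − v_i|:
  edge 1→2: √(-7.5312² + 1.7663²) = 7.7355 (running 7.7355)
  edge 2→3: √(0.9894² + -3.9021²) = 4.0255 (running 11.7610)
  edge 3→4: √(2.0468² + -2.9533²) = 3.5932 (running 15.3542)
  edge 4→5: √(7.3501² + 0.8375²) = 7.3977 (running 22.7519)
  edge 5→1: √(-2.8552² + 4.2515²) = 5.1213 (running 27.8732)
Perimeter = 27.8732

Perimeter at t=0.745: 27.8732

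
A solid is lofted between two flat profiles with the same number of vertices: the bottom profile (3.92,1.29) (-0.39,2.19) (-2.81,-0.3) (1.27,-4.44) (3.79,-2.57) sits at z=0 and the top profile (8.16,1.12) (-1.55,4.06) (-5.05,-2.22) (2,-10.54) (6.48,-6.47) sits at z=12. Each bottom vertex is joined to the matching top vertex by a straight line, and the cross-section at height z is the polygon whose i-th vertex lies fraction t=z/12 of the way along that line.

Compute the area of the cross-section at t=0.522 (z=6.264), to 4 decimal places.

Area at t=0.522: 66.7421

Cross-section at t=0.522: each vertex is (1-t)·p0[i] + t·p1[i].
  v1: (1-0.522)·(3.92,1.29) + 0.522·(8.16,1.12) = (6.1333,1.2013)
  v2: (1-0.522)·(-0.39,2.19) + 0.522·(-1.55,4.06) = (-0.9955,3.1661)
  v3: (1-0.522)·(-2.81,-0.3) + 0.522·(-5.05,-2.22) = (-3.9793,-1.3022)
  v4: (1-0.522)·(1.27,-4.44) + 0.522·(2,-10.54) = (1.6511,-7.6242)
  v5: (1-0.522)·(3.79,-2.57) + 0.522·(6.48,-6.47) = (5.1942,-4.6058)
Shoelace sum Σ(x_i·y_{i+1} − x_{i+1}·y_i):
  i=1: 6.1333·3.1661 − -0.9955·1.2013 = +20.6147 (running +20.6147)
  i=2: -0.9955·-1.3022 − -3.9793·3.1661 = +13.8954 (running +34.5101)
  i=3: -3.9793·-7.6242 − 1.6511·-1.3022 = +32.4889 (running +66.9990)
  i=4: 1.6511·-4.6058 − 5.1942·-7.6242 = +31.9970 (running +98.9960)
  i=5: 5.1942·1.2013 − 6.1333·-4.6058 = +34.4882 (running +133.4842)
Area = |Σ|/2 = |133.4842|/2 = 66.7421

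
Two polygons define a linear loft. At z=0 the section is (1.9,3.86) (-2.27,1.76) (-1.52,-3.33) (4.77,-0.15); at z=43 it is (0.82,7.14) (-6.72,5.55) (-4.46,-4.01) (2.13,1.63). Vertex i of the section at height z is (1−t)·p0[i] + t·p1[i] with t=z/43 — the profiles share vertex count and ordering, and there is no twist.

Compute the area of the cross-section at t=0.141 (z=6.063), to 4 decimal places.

Cross-section at t=0.141: each vertex is (1-t)·p0[i] + t·p1[i].
  v1: (1-0.141)·(1.9,3.86) + 0.141·(0.82,7.14) = (1.7477,4.3225)
  v2: (1-0.141)·(-2.27,1.76) + 0.141·(-6.72,5.55) = (-2.8975,2.2944)
  v3: (1-0.141)·(-1.52,-3.33) + 0.141·(-4.46,-4.01) = (-1.9345,-3.4259)
  v4: (1-0.141)·(4.77,-0.15) + 0.141·(2.13,1.63) = (4.3978,0.1010)
Shoelace sum Σ(x_i·y_{i+1} − x_{i+1}·y_i):
  i=1: 1.7477·2.2944 − -2.8975·4.3225 = +16.5341 (running +16.5341)
  i=2: -2.8975·-3.4259 − -1.9345·2.2944 = +14.3649 (running +30.8990)
  i=3: -1.9345·0.1010 − 4.3978·-3.4259 = +14.8708 (running +45.7699)
  i=4: 4.3978·4.3225 − 1.7477·0.1010 = +18.8327 (running +64.6026)
Area = |Σ|/2 = |64.6026|/2 = 32.3013

Area at t=0.141: 32.3013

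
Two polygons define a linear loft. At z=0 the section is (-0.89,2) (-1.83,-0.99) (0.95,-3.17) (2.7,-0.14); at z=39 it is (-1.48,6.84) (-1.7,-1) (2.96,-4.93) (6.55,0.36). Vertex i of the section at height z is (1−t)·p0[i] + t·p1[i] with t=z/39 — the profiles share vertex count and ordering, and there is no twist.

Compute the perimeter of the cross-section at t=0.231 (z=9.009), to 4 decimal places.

Perimeter at t=0.231: 18.0558

Cross-section at t=0.231: each vertex is (1-t)·p0[i] + t·p1[i].
  v1: (1-0.231)·(-0.89,2) + 0.231·(-1.48,6.84) = (-1.0263,3.1180)
  v2: (1-0.231)·(-1.83,-0.99) + 0.231·(-1.7,-1) = (-1.8000,-0.9923)
  v3: (1-0.231)·(0.95,-3.17) + 0.231·(2.96,-4.93) = (1.4143,-3.5766)
  v4: (1-0.231)·(2.7,-0.14) + 0.231·(6.55,0.36) = (3.5894,-0.0245)
Perimeter = Σ |v_{i+1} − v_i|:
  edge 1→2: √(-0.7737² + -4.1104²) = 4.1825 (running 4.1825)
  edge 2→3: √(3.2143² + -2.5842²) = 4.1243 (running 8.3068)
  edge 3→4: √(2.1750² + 3.5521²) = 4.1651 (running 12.4719)
  edge 4→1: √(-4.6156² + 3.1425²) = 5.5839 (running 18.0558)
Perimeter = 18.0558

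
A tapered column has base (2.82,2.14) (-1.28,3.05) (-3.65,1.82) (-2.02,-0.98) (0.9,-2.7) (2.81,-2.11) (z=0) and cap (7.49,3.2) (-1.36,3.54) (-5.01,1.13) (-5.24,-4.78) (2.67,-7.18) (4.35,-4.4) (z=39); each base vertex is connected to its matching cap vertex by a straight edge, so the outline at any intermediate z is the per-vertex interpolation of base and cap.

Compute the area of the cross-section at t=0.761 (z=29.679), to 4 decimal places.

Cross-section at t=0.761: each vertex is (1-t)·p0[i] + t·p1[i].
  v1: (1-0.761)·(2.82,2.14) + 0.761·(7.49,3.2) = (6.3739,2.9467)
  v2: (1-0.761)·(-1.28,3.05) + 0.761·(-1.36,3.54) = (-1.3409,3.4229)
  v3: (1-0.761)·(-3.65,1.82) + 0.761·(-5.01,1.13) = (-4.6850,1.2949)
  v4: (1-0.761)·(-2.02,-0.98) + 0.761·(-5.24,-4.78) = (-4.4704,-3.8718)
  v5: (1-0.761)·(0.9,-2.7) + 0.761·(2.67,-7.18) = (2.2470,-6.1093)
  v6: (1-0.761)·(2.81,-2.11) + 0.761·(4.35,-4.4) = (3.9819,-3.8527)
Shoelace sum Σ(x_i·y_{i+1} − x_{i+1}·y_i):
  i=1: 6.3739·3.4229 − -1.3409·2.9467 = +25.7682 (running +25.7682)
  i=2: -1.3409·1.2949 − -4.6850·3.4229 = +14.2998 (running +40.0680)
  i=3: -4.6850·-3.8718 − -4.4704·1.2949 = +23.9280 (running +63.9960)
  i=4: -4.4704·-6.1093 − 2.2470·-3.8718 = +36.0109 (running +100.0068)
  i=5: 2.2470·-3.8527 − 3.9819·-6.1093 = +15.6699 (running +115.6768)
  i=6: 3.9819·2.9467 − 6.3739·-3.8527 = +36.2900 (running +151.9667)
Area = |Σ|/2 = |151.9667|/2 = 75.9834

Area at t=0.761: 75.9834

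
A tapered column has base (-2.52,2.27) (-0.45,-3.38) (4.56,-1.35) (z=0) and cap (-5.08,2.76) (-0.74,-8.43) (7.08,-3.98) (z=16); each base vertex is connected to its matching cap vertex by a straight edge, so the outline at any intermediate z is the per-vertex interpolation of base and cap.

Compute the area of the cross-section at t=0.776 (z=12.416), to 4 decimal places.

Cross-section at t=0.776: each vertex is (1-t)·p0[i] + t·p1[i].
  v1: (1-0.776)·(-2.52,2.27) + 0.776·(-5.08,2.76) = (-4.5066,2.6502)
  v2: (1-0.776)·(-0.45,-3.38) + 0.776·(-0.74,-8.43) = (-0.6750,-7.2988)
  v3: (1-0.776)·(4.56,-1.35) + 0.776·(7.08,-3.98) = (6.5155,-3.3909)
Shoelace sum Σ(x_i·y_{i+1} − x_{i+1}·y_i):
  i=1: -4.5066·-7.2988 − -0.6750·2.6502 = +34.6815 (running +34.6815)
  i=2: -0.6750·-3.3909 − 6.5155·-7.2988 = +49.8445 (running +84.5260)
  i=3: 6.5155·2.6502 − -4.5066·-3.3909 = +1.9865 (running +86.5124)
Area = |Σ|/2 = |86.5124|/2 = 43.2562

Area at t=0.776: 43.2562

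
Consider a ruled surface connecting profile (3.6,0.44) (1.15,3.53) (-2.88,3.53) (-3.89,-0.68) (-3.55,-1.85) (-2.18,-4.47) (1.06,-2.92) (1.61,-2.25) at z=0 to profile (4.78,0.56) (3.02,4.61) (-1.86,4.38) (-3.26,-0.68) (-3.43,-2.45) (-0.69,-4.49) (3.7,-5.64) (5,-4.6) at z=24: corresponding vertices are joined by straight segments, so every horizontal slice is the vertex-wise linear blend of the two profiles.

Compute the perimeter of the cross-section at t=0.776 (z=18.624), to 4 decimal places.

Perimeter at t=0.776: 29.1850

Cross-section at t=0.776: each vertex is (1-t)·p0[i] + t·p1[i].
  v1: (1-0.776)·(3.6,0.44) + 0.776·(4.78,0.56) = (4.5157,0.5331)
  v2: (1-0.776)·(1.15,3.53) + 0.776·(3.02,4.61) = (2.6011,4.3681)
  v3: (1-0.776)·(-2.88,3.53) + 0.776·(-1.86,4.38) = (-2.0885,4.1896)
  v4: (1-0.776)·(-3.89,-0.68) + 0.776·(-3.26,-0.68) = (-3.4011,-0.6800)
  v5: (1-0.776)·(-3.55,-1.85) + 0.776·(-3.43,-2.45) = (-3.4569,-2.3156)
  v6: (1-0.776)·(-2.18,-4.47) + 0.776·(-0.69,-4.49) = (-1.0238,-4.4855)
  v7: (1-0.776)·(1.06,-2.92) + 0.776·(3.7,-5.64) = (3.1086,-5.0307)
  v8: (1-0.776)·(1.61,-2.25) + 0.776·(5,-4.6) = (4.2406,-4.0736)
Perimeter = Σ |v_{i+1} − v_i|:
  edge 1→2: √(-1.9146² + 3.8350²) = 4.2863 (running 4.2863)
  edge 2→3: √(-4.6896² + -0.1785²) = 4.6930 (running 8.9793)
  edge 3→4: √(-1.3126² + -4.8696²) = 5.0434 (running 14.0227)
  edge 4→5: √(-0.0558² + -1.6356²) = 1.6366 (running 15.6593)
  edge 5→6: √(2.4331² + -2.1699²) = 3.2602 (running 18.9194)
  edge 6→7: √(4.1324² + -0.5452²) = 4.1682 (running 23.0876)
  edge 7→8: √(1.1320² + 0.9571²) = 1.4824 (running 24.5700)
  edge 8→1: √(0.2750² + 4.6067²) = 4.6149 (running 29.1850)
Perimeter = 29.1850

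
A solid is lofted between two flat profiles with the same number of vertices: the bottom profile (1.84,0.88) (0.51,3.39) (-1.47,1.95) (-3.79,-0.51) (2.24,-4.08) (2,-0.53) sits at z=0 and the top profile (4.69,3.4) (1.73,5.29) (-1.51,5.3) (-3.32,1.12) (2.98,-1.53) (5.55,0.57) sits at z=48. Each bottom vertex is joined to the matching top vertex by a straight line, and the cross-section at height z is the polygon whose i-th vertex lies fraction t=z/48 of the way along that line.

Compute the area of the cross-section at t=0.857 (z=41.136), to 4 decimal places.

Area at t=0.857: 37.4868

Cross-section at t=0.857: each vertex is (1-t)·p0[i] + t·p1[i].
  v1: (1-0.857)·(1.84,0.88) + 0.857·(4.69,3.4) = (4.2824,3.0396)
  v2: (1-0.857)·(0.51,3.39) + 0.857·(1.73,5.29) = (1.5555,5.0183)
  v3: (1-0.857)·(-1.47,1.95) + 0.857·(-1.51,5.3) = (-1.5043,4.8209)
  v4: (1-0.857)·(-3.79,-0.51) + 0.857·(-3.32,1.12) = (-3.3872,0.8869)
  v5: (1-0.857)·(2.24,-4.08) + 0.857·(2.98,-1.53) = (2.8742,-1.8946)
  v6: (1-0.857)·(2,-0.53) + 0.857·(5.55,0.57) = (5.0423,0.4127)
Shoelace sum Σ(x_i·y_{i+1} − x_{i+1}·y_i):
  i=1: 4.2824·5.0183 − 1.5555·3.0396 = +16.7623 (running +16.7623)
  i=2: 1.5555·4.8209 − -1.5043·5.0183 = +15.0481 (running +31.8104)
  i=3: -1.5043·0.8869 − -3.3872·4.8209 = +14.9954 (running +46.8059)
  i=4: -3.3872·-1.8946 − 2.8742·0.8869 = +3.8684 (running +50.6743)
  i=5: 2.8742·0.4127 − 5.0423·-1.8946 = +10.7397 (running +61.4140)
  i=6: 5.0423·3.0396 − 4.2824·0.4127 = +13.5596 (running +74.9735)
Area = |Σ|/2 = |74.9735|/2 = 37.4868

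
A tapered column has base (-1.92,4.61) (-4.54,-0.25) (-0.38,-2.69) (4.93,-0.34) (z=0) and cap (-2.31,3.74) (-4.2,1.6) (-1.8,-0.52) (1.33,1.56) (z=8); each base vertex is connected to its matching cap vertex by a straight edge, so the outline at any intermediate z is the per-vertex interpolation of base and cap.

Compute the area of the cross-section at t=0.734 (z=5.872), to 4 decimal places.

Cross-section at t=0.734: each vertex is (1-t)·p0[i] + t·p1[i].
  v1: (1-0.734)·(-1.92,4.61) + 0.734·(-2.31,3.74) = (-2.2063,3.9714)
  v2: (1-0.734)·(-4.54,-0.25) + 0.734·(-4.2,1.6) = (-4.2904,1.1079)
  v3: (1-0.734)·(-0.38,-2.69) + 0.734·(-1.8,-0.52) = (-1.4223,-1.0972)
  v4: (1-0.734)·(4.93,-0.34) + 0.734·(1.33,1.56) = (2.2876,1.0546)
Shoelace sum Σ(x_i·y_{i+1} − x_{i+1}·y_i):
  i=1: -2.2063·1.1079 − -4.2904·3.9714 = +14.5948 (running +14.5948)
  i=2: -4.2904·-1.0972 − -1.4223·1.1079 = +6.2833 (running +20.8781)
  i=3: -1.4223·1.0546 − 2.2876·-1.0972 = +1.0101 (running +21.8882)
  i=4: 2.2876·3.9714 − -2.2063·1.0546 = +11.4117 (running +33.2999)
Area = |Σ|/2 = |33.2999|/2 = 16.6500

Area at t=0.734: 16.6500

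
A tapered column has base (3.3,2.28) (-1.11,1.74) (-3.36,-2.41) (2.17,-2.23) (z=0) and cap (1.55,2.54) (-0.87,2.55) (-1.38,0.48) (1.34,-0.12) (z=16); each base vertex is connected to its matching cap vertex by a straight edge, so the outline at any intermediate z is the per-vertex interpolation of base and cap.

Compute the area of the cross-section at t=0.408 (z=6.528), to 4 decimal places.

Cross-section at t=0.408: each vertex is (1-t)·p0[i] + t·p1[i].
  v1: (1-0.408)·(3.3,2.28) + 0.408·(1.55,2.54) = (2.5860,2.3861)
  v2: (1-0.408)·(-1.11,1.74) + 0.408·(-0.87,2.55) = (-1.0121,2.0705)
  v3: (1-0.408)·(-3.36,-2.41) + 0.408·(-1.38,0.48) = (-2.5522,-1.2309)
  v4: (1-0.408)·(2.17,-2.23) + 0.408·(1.34,-0.12) = (1.8314,-1.3691)
Shoelace sum Σ(x_i·y_{i+1} − x_{i+1}·y_i):
  i=1: 2.5860·2.0705 − -1.0121·2.3861 = +7.7692 (running +7.7692)
  i=2: -1.0121·-1.2309 − -2.5522·2.0705 = +6.5299 (running +14.2991)
  i=3: -2.5522·-1.3691 − 1.8314·-1.2309 = +5.7484 (running +20.0475)
  i=4: 1.8314·2.3861 − 2.5860·-1.3691 = +7.9103 (running +27.9578)
Area = |Σ|/2 = |27.9578|/2 = 13.9789

Area at t=0.408: 13.9789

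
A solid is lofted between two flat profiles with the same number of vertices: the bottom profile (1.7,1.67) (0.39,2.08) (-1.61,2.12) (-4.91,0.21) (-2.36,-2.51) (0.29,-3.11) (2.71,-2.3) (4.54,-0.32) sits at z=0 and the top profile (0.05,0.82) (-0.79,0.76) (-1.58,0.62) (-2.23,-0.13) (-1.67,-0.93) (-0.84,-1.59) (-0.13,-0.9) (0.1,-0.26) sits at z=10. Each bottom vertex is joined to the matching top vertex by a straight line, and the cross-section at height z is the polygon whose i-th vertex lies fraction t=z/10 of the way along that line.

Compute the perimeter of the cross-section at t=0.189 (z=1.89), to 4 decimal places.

Cross-section at t=0.189: each vertex is (1-t)·p0[i] + t·p1[i].
  v1: (1-0.189)·(1.7,1.67) + 0.189·(0.05,0.82) = (1.3881,1.5093)
  v2: (1-0.189)·(0.39,2.08) + 0.189·(-0.79,0.76) = (0.1670,1.8305)
  v3: (1-0.189)·(-1.61,2.12) + 0.189·(-1.58,0.62) = (-1.6043,1.8365)
  v4: (1-0.189)·(-4.91,0.21) + 0.189·(-2.23,-0.13) = (-4.4035,0.1457)
  v5: (1-0.189)·(-2.36,-2.51) + 0.189·(-1.67,-0.93) = (-2.2296,-2.2114)
  v6: (1-0.189)·(0.29,-3.11) + 0.189·(-0.84,-1.59) = (0.0764,-2.8227)
  v7: (1-0.189)·(2.71,-2.3) + 0.189·(-0.13,-0.9) = (2.1732,-2.0354)
  v8: (1-0.189)·(4.54,-0.32) + 0.189·(0.1,-0.26) = (3.7008,-0.3087)
Perimeter = Σ |v_{i+1} − v_i|:
  edge 1→2: √(-1.2212² + 0.3212²) = 1.2627 (running 1.2627)
  edge 2→3: √(-1.7713² + 0.0060²) = 1.7713 (running 3.0340)
  edge 3→4: √(-2.7992² + -1.6908²) = 3.2702 (running 6.3042)
  edge 4→5: √(2.1739² + -2.3571²) = 3.2065 (running 9.5107)
  edge 5→6: √(2.3060² + -0.6113²) = 2.3857 (running 11.8964)
  edge 6→7: √(2.0968² + 0.7873²) = 2.2398 (running 14.1361)
  edge 7→8: √(1.5276² + 1.7267²) = 2.3055 (running 16.4416)
  edge 8→1: √(-2.3127² + 1.8180²) = 2.9417 (running 19.3833)
Perimeter = 19.3833

Perimeter at t=0.189: 19.3833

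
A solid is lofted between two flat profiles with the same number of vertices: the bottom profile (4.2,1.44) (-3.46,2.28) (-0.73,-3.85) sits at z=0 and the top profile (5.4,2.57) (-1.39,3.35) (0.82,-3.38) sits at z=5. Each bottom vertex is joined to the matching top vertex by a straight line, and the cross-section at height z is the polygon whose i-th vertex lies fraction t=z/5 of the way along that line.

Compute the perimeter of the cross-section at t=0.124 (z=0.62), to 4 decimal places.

Perimeter at t=0.124: 21.6125

Cross-section at t=0.124: each vertex is (1-t)·p0[i] + t·p1[i].
  v1: (1-0.124)·(4.2,1.44) + 0.124·(5.4,2.57) = (4.3488,1.5801)
  v2: (1-0.124)·(-3.46,2.28) + 0.124·(-1.39,3.35) = (-3.2033,2.4127)
  v3: (1-0.124)·(-0.73,-3.85) + 0.124·(0.82,-3.38) = (-0.5378,-3.7917)
Perimeter = Σ |v_{i+1} − v_i|:
  edge 1→2: √(-7.5521² + 0.8326²) = 7.5979 (running 7.5979)
  edge 2→3: √(2.6655² + -6.2044²) = 6.7527 (running 14.3506)
  edge 3→1: √(4.8866² + 5.3718²) = 7.2619 (running 21.6125)
Perimeter = 21.6125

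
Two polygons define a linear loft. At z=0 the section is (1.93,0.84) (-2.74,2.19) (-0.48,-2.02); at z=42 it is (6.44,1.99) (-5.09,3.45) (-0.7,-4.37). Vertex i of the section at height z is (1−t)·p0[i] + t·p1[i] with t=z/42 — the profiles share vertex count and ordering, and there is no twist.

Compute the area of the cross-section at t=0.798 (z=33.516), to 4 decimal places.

Area at t=0.798: 33.1188

Cross-section at t=0.798: each vertex is (1-t)·p0[i] + t·p1[i].
  v1: (1-0.798)·(1.93,0.84) + 0.798·(6.44,1.99) = (5.5290,1.7577)
  v2: (1-0.798)·(-2.74,2.19) + 0.798·(-5.09,3.45) = (-4.6153,3.1955)
  v3: (1-0.798)·(-0.48,-2.02) + 0.798·(-0.7,-4.37) = (-0.6556,-3.8953)
Shoelace sum Σ(x_i·y_{i+1} − x_{i+1}·y_i):
  i=1: 5.5290·3.1955 − -4.6153·1.7577 = +25.7801 (running +25.7801)
  i=2: -4.6153·-3.8953 − -0.6556·3.1955 = +20.0728 (running +45.8529)
  i=3: -0.6556·1.7577 − 5.5290·-3.8953 = +20.3848 (running +66.2376)
Area = |Σ|/2 = |66.2376|/2 = 33.1188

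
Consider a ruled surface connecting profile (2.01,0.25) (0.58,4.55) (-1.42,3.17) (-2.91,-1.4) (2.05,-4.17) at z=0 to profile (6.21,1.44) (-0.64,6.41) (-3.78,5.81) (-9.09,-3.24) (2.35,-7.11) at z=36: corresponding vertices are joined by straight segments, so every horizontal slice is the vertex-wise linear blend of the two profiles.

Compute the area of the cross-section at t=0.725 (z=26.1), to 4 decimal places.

Cross-section at t=0.725: each vertex is (1-t)·p0[i] + t·p1[i].
  v1: (1-0.725)·(2.01,0.25) + 0.725·(6.21,1.44) = (5.0550,1.1128)
  v2: (1-0.725)·(0.58,4.55) + 0.725·(-0.64,6.41) = (-0.3045,5.8985)
  v3: (1-0.725)·(-1.42,3.17) + 0.725·(-3.78,5.81) = (-3.1310,5.0840)
  v4: (1-0.725)·(-2.91,-1.4) + 0.725·(-9.09,-3.24) = (-7.3905,-2.7340)
  v5: (1-0.725)·(2.05,-4.17) + 0.725·(2.35,-7.11) = (2.2675,-6.3015)
Shoelace sum Σ(x_i·y_{i+1} − x_{i+1}·y_i):
  i=1: 5.0550·5.8985 − -0.3045·1.1128 = +30.1557 (running +30.1557)
  i=2: -0.3045·5.0840 − -3.1310·5.8985 = +16.9201 (running +47.0759)
  i=3: -3.1310·-2.7340 − -7.3905·5.0840 = +46.1335 (running +93.2093)
  i=4: -7.3905·-6.3015 − 2.2675·-2.7340 = +52.7706 (running +145.9799)
  i=5: 2.2675·1.1128 − 5.0550·-6.3015 = +34.3772 (running +180.3572)
Area = |Σ|/2 = |180.3572|/2 = 90.1786

Area at t=0.725: 90.1786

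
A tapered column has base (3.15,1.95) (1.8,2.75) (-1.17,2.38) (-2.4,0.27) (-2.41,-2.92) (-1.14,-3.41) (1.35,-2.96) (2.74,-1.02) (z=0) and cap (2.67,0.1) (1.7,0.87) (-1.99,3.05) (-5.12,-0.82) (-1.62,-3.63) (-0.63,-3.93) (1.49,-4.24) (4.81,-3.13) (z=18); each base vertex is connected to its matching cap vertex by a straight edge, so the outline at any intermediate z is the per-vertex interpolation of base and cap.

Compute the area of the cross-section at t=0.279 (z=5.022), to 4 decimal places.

Area at t=0.279: 30.5321

Cross-section at t=0.279: each vertex is (1-t)·p0[i] + t·p1[i].
  v1: (1-0.279)·(3.15,1.95) + 0.279·(2.67,0.1) = (3.0161,1.4338)
  v2: (1-0.279)·(1.8,2.75) + 0.279·(1.7,0.87) = (1.7721,2.2255)
  v3: (1-0.279)·(-1.17,2.38) + 0.279·(-1.99,3.05) = (-1.3988,2.5669)
  v4: (1-0.279)·(-2.4,0.27) + 0.279·(-5.12,-0.82) = (-3.1589,-0.0341)
  v5: (1-0.279)·(-2.41,-2.92) + 0.279·(-1.62,-3.63) = (-2.1896,-3.1181)
  v6: (1-0.279)·(-1.14,-3.41) + 0.279·(-0.63,-3.93) = (-0.9977,-3.5551)
  v7: (1-0.279)·(1.35,-2.96) + 0.279·(1.49,-4.24) = (1.3891,-3.3171)
  v8: (1-0.279)·(2.74,-1.02) + 0.279·(4.81,-3.13) = (3.3175,-1.6087)
Shoelace sum Σ(x_i·y_{i+1} − x_{i+1}·y_i):
  i=1: 3.0161·2.2255 − 1.7721·1.4338 = +4.1713 (running +4.1713)
  i=2: 1.7721·2.5669 − -1.3988·2.2255 = +7.6618 (running +11.8331)
  i=3: -1.3988·-0.0341 − -3.1589·2.5669 = +8.1563 (running +19.9894)
  i=4: -3.1589·-3.1181 − -2.1896·-0.0341 = +9.7750 (running +29.7644)
  i=5: -2.1896·-3.5551 − -0.9977·-3.1181 = +4.6732 (running +34.4377)
  i=6: -0.9977·-3.3171 − 1.3891·-3.5551 = +8.2477 (running +42.6854)
  i=7: 1.3891·-1.6087 − 3.3175·-3.3171 = +8.7701 (running +51.4555)
  i=8: 3.3175·1.4338 − 3.0161·-1.6087 = +9.6088 (running +61.0643)
Area = |Σ|/2 = |61.0643|/2 = 30.5321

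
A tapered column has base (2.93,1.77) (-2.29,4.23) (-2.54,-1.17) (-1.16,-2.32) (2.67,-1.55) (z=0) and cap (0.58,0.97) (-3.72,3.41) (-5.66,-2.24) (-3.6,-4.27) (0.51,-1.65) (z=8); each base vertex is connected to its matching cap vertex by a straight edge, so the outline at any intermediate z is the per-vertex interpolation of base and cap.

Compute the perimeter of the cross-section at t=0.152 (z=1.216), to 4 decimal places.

Cross-section at t=0.152: each vertex is (1-t)·p0[i] + t·p1[i].
  v1: (1-0.152)·(2.93,1.77) + 0.152·(0.58,0.97) = (2.5728,1.6484)
  v2: (1-0.152)·(-2.29,4.23) + 0.152·(-3.72,3.41) = (-2.5074,4.1054)
  v3: (1-0.152)·(-2.54,-1.17) + 0.152·(-5.66,-2.24) = (-3.0142,-1.3326)
  v4: (1-0.152)·(-1.16,-2.32) + 0.152·(-3.6,-4.27) = (-1.5309,-2.6164)
  v5: (1-0.152)·(2.67,-1.55) + 0.152·(0.51,-1.65) = (2.3417,-1.5652)
Perimeter = Σ |v_{i+1} − v_i|:
  edge 1→2: √(-5.0802² + 2.4570²) = 5.6431 (running 5.6431)
  edge 2→3: √(-0.5069² + -5.4380²) = 5.4616 (running 11.1047)
  edge 3→4: √(1.4834² + -1.2838²) = 1.9617 (running 13.0664)
  edge 4→5: √(3.8726² + 1.0512²) = 4.0127 (running 17.0791)
  edge 5→1: √(0.2311² + 3.2136²) = 3.2219 (running 20.3010)
Perimeter = 20.3010

Perimeter at t=0.152: 20.3010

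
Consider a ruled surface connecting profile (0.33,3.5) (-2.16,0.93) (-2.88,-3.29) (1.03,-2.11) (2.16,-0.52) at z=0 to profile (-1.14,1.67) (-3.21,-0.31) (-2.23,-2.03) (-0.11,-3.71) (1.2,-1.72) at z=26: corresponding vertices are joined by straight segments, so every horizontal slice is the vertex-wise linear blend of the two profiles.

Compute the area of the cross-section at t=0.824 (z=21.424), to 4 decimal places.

Area at t=0.824: 13.4499

Cross-section at t=0.824: each vertex is (1-t)·p0[i] + t·p1[i].
  v1: (1-0.824)·(0.33,3.5) + 0.824·(-1.14,1.67) = (-0.8813,1.9921)
  v2: (1-0.824)·(-2.16,0.93) + 0.824·(-3.21,-0.31) = (-3.0252,-0.0918)
  v3: (1-0.824)·(-2.88,-3.29) + 0.824·(-2.23,-2.03) = (-2.3444,-2.2518)
  v4: (1-0.824)·(1.03,-2.11) + 0.824·(-0.11,-3.71) = (0.0906,-3.4284)
  v5: (1-0.824)·(2.16,-0.52) + 0.824·(1.2,-1.72) = (1.3690,-1.5088)
Shoelace sum Σ(x_i·y_{i+1} − x_{i+1}·y_i):
  i=1: -0.8813·-0.0918 − -3.0252·1.9921 = +6.1073 (running +6.1073)
  i=2: -3.0252·-2.2518 − -2.3444·-0.0918 = +6.5969 (running +12.7042)
  i=3: -2.3444·-3.4284 − 0.0906·-2.2518 = +8.2416 (running +20.9458)
  i=4: 0.0906·-1.5088 − 1.3690·-3.4284 = +4.5566 (running +25.5024)
  i=5: 1.3690·1.9921 − -0.8813·-1.5088 = +1.3974 (running +26.8998)
Area = |Σ|/2 = |26.8998|/2 = 13.4499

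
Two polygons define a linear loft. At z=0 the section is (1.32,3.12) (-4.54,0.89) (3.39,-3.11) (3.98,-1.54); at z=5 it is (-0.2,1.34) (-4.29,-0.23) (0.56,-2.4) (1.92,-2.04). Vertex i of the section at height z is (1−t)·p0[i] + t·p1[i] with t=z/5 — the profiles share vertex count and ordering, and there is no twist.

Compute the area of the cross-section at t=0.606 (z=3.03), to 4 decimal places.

Area at t=0.606: 15.4965

Cross-section at t=0.606: each vertex is (1-t)·p0[i] + t·p1[i].
  v1: (1-0.606)·(1.32,3.12) + 0.606·(-0.2,1.34) = (0.3989,2.0413)
  v2: (1-0.606)·(-4.54,0.89) + 0.606·(-4.29,-0.23) = (-4.3885,0.2113)
  v3: (1-0.606)·(3.39,-3.11) + 0.606·(0.56,-2.4) = (1.6750,-2.6797)
  v4: (1-0.606)·(3.98,-1.54) + 0.606·(1.92,-2.04) = (2.7316,-1.8430)
Shoelace sum Σ(x_i·y_{i+1} − x_{i+1}·y_i):
  i=1: 0.3989·0.2113 − -4.3885·2.0413 = +9.0426 (running +9.0426)
  i=2: -4.3885·-2.6797 − 1.6750·0.2113 = +11.4061 (running +20.4487)
  i=3: 1.6750·-1.8430 − 2.7316·-2.6797 = +4.2330 (running +24.6818)
  i=4: 2.7316·2.0413 − 0.3989·-1.8430 = +6.3113 (running +30.9931)
Area = |Σ|/2 = |30.9931|/2 = 15.4965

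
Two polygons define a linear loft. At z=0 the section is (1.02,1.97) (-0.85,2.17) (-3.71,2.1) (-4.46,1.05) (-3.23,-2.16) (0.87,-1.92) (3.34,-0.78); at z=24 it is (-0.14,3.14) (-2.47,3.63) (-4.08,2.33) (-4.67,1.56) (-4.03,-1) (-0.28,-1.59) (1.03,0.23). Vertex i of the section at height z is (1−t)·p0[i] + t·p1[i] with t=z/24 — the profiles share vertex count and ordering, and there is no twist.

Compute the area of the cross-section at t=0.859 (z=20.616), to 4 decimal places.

Area at t=0.859: 21.9003

Cross-section at t=0.859: each vertex is (1-t)·p0[i] + t·p1[i].
  v1: (1-0.859)·(1.02,1.97) + 0.859·(-0.14,3.14) = (0.0236,2.9750)
  v2: (1-0.859)·(-0.85,2.17) + 0.859·(-2.47,3.63) = (-2.2416,3.4241)
  v3: (1-0.859)·(-3.71,2.1) + 0.859·(-4.08,2.33) = (-4.0278,2.2976)
  v4: (1-0.859)·(-4.46,1.05) + 0.859·(-4.67,1.56) = (-4.6404,1.4881)
  v5: (1-0.859)·(-3.23,-2.16) + 0.859·(-4.03,-1) = (-3.9172,-1.1636)
  v6: (1-0.859)·(0.87,-1.92) + 0.859·(-0.28,-1.59) = (-0.1178,-1.6365)
  v7: (1-0.859)·(3.34,-0.78) + 0.859·(1.03,0.23) = (1.3557,0.0876)
Shoelace sum Σ(x_i·y_{i+1} − x_{i+1}·y_i):
  i=1: 0.0236·3.4241 − -2.2416·2.9750 = +6.7494 (running +6.7494)
  i=2: -2.2416·2.2976 − -4.0278·3.4241 = +8.6417 (running +15.3911)
  i=3: -4.0278·1.4881 − -4.6404·2.2976 = +4.6678 (running +20.0590)
  i=4: -4.6404·-1.1636 − -3.9172·1.4881 = +11.2285 (running +31.2875)
  i=5: -3.9172·-1.6365 − -0.1178·-1.1636 = +6.2735 (running +37.5610)
  i=6: -0.1178·0.0876 − 1.3557·-1.6365 = +2.2083 (running +39.7693)
  i=7: 1.3557·2.9750 − 0.0236·0.0876 = +4.0312 (running +43.8005)
Area = |Σ|/2 = |43.8005|/2 = 21.9003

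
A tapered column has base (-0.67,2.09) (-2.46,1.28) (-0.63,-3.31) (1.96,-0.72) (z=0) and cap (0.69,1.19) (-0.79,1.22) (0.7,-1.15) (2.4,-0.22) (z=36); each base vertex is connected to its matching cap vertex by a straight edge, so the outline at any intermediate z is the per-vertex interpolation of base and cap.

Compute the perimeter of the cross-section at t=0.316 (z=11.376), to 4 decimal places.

Perimeter at t=0.316: 12.4566

Cross-section at t=0.316: each vertex is (1-t)·p0[i] + t·p1[i].
  v1: (1-0.316)·(-0.67,2.09) + 0.316·(0.69,1.19) = (-0.2402,1.8056)
  v2: (1-0.316)·(-2.46,1.28) + 0.316·(-0.79,1.22) = (-1.9323,1.2610)
  v3: (1-0.316)·(-0.63,-3.31) + 0.316·(0.7,-1.15) = (-0.2097,-2.6274)
  v4: (1-0.316)·(1.96,-0.72) + 0.316·(2.4,-0.22) = (2.0990,-0.5620)
Perimeter = Σ |v_{i+1} − v_i|:
  edge 1→2: √(-1.6920² + -0.5446²) = 1.7775 (running 1.7775)
  edge 2→3: √(1.7226² + -3.8885²) = 4.2529 (running 6.0304)
  edge 3→4: √(2.3088² + 2.0654²) = 3.0978 (running 9.1283)
  edge 4→1: √(-2.3393² + 2.3676²) = 3.3283 (running 12.4566)
Perimeter = 12.4566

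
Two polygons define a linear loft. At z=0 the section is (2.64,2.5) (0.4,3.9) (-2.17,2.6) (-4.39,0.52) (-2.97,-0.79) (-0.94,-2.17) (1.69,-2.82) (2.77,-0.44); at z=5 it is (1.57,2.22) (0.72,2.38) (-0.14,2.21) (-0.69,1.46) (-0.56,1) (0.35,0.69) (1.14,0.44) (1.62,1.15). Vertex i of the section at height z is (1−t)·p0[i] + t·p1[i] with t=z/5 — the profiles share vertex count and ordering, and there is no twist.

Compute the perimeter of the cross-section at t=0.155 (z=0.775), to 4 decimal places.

Cross-section at t=0.155: each vertex is (1-t)·p0[i] + t·p1[i].
  v1: (1-0.155)·(2.64,2.5) + 0.155·(1.57,2.22) = (2.4741,2.4566)
  v2: (1-0.155)·(0.4,3.9) + 0.155·(0.72,2.38) = (0.4496,3.6644)
  v3: (1-0.155)·(-2.17,2.6) + 0.155·(-0.14,2.21) = (-1.8553,2.5396)
  v4: (1-0.155)·(-4.39,0.52) + 0.155·(-0.69,1.46) = (-3.8165,0.6657)
  v5: (1-0.155)·(-2.97,-0.79) + 0.155·(-0.56,1) = (-2.5965,-0.5125)
  v6: (1-0.155)·(-0.94,-2.17) + 0.155·(0.35,0.69) = (-0.7400,-1.7267)
  v7: (1-0.155)·(1.69,-2.82) + 0.155·(1.14,0.44) = (1.6047,-2.3147)
  v8: (1-0.155)·(2.77,-0.44) + 0.155·(1.62,1.15) = (2.5918,-0.1935)
Perimeter = Σ |v_{i+1} − v_i|:
  edge 1→2: √(-2.0245² + 1.2078²) = 2.3575 (running 2.3575)
  edge 2→3: √(-2.3049² + -1.1248²) = 2.5648 (running 4.9222)
  edge 3→4: √(-1.9611² + -1.8739²) = 2.7125 (running 7.6347)
  edge 4→5: √(1.2200² + -1.1782²) = 1.6961 (running 9.3308)
  edge 5→6: √(1.8564² + -1.2141²) = 2.2182 (running 11.5490)
  edge 6→7: √(2.3448² + -0.5880²) = 2.4174 (running 13.9664)
  edge 7→8: √(0.9870² + 2.1211²) = 2.3395 (running 16.3059)
  edge 8→1: √(-0.1176² + 2.6502²) = 2.6528 (running 18.9587)
Perimeter = 18.9587

Perimeter at t=0.155: 18.9587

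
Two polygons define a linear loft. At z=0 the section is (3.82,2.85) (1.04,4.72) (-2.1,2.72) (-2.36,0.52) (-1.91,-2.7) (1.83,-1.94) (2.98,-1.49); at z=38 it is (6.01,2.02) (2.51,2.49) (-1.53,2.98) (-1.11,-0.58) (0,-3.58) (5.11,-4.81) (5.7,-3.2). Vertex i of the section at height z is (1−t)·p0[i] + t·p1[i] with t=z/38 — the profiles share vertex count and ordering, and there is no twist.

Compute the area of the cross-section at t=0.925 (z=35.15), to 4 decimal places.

Cross-section at t=0.925: each vertex is (1-t)·p0[i] + t·p1[i].
  v1: (1-0.925)·(3.82,2.85) + 0.925·(6.01,2.02) = (5.8458,2.0823)
  v2: (1-0.925)·(1.04,4.72) + 0.925·(2.51,2.49) = (2.3997,2.6572)
  v3: (1-0.925)·(-2.1,2.72) + 0.925·(-1.53,2.98) = (-1.5728,2.9605)
  v4: (1-0.925)·(-2.36,0.52) + 0.925·(-1.11,-0.58) = (-1.2037,-0.4975)
  v5: (1-0.925)·(-1.91,-2.7) + 0.925·(0,-3.58) = (-0.1432,-3.5140)
  v6: (1-0.925)·(1.83,-1.94) + 0.925·(5.11,-4.81) = (4.8640,-4.5948)
  v7: (1-0.925)·(2.98,-1.49) + 0.925·(5.7,-3.2) = (5.4960,-3.0718)
Shoelace sum Σ(x_i·y_{i+1} − x_{i+1}·y_i):
  i=1: 5.8458·2.6572 − 2.3997·2.0823 = +10.5367 (running +10.5367)
  i=2: 2.3997·2.9605 − -1.5728·2.6572 = +11.2836 (running +21.8204)
  i=3: -1.5728·-0.4975 − -1.2037·2.9605 = +4.3461 (running +26.1665)
  i=4: -1.2037·-3.5140 − -0.1432·-0.4975 = +4.1587 (running +30.3252)
  i=5: -0.1432·-4.5948 − 4.8640·-3.5140 = +17.7503 (running +48.0755)
  i=6: 4.8640·-3.0718 − 5.4960·-4.5948 = +10.3118 (running +58.3873)
  i=7: 5.4960·2.0823 − 5.8458·-3.0718 = +29.4007 (running +87.7880)
Area = |Σ|/2 = |87.7880|/2 = 43.8940

Area at t=0.925: 43.8940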